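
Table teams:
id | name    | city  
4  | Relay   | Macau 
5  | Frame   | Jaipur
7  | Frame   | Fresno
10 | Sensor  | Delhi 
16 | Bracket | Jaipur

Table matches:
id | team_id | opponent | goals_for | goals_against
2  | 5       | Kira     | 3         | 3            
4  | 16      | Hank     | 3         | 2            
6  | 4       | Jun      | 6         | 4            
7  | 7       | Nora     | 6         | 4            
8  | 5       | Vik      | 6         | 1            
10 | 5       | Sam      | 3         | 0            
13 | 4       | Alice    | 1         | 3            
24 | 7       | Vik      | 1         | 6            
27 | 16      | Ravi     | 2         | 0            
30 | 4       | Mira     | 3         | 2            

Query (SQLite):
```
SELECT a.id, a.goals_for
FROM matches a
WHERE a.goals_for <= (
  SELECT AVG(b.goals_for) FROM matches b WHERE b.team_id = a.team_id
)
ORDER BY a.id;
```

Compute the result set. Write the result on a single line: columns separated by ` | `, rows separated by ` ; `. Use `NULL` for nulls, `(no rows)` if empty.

2 | 3 ; 10 | 3 ; 13 | 1 ; 24 | 1 ; 27 | 2 ; 30 | 3

For each matches row a, compute AVG(goals_for) over rows sharing a.team_id.
Keep row a if a.goals_for <= that per-group AVG.
  team_id=4: AVG(goals_for) = 3.333333
  team_id=5: AVG(goals_for) = 4.0
  team_id=7: AVG(goals_for) = 3.5
  team_id=16: AVG(goals_for) = 2.5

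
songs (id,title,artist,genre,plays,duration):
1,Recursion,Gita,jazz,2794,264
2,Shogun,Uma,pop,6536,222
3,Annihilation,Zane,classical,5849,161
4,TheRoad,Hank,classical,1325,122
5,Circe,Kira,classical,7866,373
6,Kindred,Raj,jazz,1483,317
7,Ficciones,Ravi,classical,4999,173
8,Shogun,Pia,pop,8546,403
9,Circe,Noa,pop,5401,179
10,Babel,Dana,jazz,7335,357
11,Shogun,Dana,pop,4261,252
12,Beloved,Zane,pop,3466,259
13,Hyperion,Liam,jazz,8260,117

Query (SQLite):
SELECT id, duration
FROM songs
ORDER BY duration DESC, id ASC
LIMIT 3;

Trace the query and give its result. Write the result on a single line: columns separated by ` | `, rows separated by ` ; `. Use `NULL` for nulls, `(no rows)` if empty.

Sort by duration desc, tiebreak id asc: (403, id=8), (373, id=5), (357, id=10), (317, id=6), (264, id=1), (259, id=12) …. Take first 3.

8 | 403 ; 5 | 373 ; 10 | 357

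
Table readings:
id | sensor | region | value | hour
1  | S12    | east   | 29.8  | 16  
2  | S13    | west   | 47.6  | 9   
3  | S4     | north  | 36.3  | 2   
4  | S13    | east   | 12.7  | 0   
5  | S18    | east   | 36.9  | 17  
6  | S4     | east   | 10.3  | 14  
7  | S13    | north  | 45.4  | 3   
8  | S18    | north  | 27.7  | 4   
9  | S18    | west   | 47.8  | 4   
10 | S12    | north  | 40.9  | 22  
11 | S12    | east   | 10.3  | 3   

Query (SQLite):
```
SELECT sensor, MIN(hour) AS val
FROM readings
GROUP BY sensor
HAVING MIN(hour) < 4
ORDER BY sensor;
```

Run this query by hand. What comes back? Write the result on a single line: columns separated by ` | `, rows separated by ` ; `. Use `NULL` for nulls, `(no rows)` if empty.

S12 | 3 ; S13 | 0 ; S4 | 2

Partition readings by sensor; compute MIN(hour) within each group.
HAVING: keep groups where MIN(hour) < 4.
  S12: ids {1, 10, 11} → MIN(hour)=3
  S13: ids {2, 4, 7} → MIN(hour)=0
  S18: ids {5, 8, 9} → MIN(hour)=4
  S4: ids {3, 6} → MIN(hour)=2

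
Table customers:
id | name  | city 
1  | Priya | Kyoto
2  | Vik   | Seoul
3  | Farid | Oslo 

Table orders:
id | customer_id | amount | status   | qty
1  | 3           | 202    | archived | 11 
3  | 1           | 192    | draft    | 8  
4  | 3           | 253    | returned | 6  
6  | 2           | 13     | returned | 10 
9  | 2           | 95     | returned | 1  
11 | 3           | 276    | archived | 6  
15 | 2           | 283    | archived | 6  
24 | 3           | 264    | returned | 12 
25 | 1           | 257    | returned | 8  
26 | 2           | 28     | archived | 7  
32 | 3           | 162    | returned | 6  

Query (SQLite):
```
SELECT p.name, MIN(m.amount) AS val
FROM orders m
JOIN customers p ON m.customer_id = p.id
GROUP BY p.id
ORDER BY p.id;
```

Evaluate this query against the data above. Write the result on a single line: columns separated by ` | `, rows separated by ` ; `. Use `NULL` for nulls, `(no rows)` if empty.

Priya | 192 ; Vik | 13 ; Farid | 162

Join each orders row to its customers via customer_id.
Group joined rows by customers.id; compute MIN(m.amount) per group.
  1: ids {3, 25} → MIN(m.amount)=192
  2: ids {6, 9, 15, 26} → MIN(m.amount)=13
  3: ids {1, 4, 11, 24, 32} → MIN(m.amount)=162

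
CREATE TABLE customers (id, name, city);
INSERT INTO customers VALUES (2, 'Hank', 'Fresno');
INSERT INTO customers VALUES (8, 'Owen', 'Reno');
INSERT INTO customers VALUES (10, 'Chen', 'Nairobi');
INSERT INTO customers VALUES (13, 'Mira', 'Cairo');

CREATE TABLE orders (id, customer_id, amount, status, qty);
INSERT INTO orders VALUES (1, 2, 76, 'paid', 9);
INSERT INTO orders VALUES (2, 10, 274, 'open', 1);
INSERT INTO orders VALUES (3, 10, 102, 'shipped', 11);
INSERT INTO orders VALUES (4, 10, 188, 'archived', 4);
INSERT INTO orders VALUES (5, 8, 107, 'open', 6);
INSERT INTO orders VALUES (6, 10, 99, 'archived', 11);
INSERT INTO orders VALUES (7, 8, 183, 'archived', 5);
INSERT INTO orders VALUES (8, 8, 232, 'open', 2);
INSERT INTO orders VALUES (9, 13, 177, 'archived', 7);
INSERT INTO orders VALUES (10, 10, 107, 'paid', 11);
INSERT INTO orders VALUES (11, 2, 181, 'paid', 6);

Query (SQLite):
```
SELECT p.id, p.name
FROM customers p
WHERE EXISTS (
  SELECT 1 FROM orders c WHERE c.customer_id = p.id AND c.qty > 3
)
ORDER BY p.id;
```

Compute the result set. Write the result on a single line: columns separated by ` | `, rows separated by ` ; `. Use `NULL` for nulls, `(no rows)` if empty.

For each customers row, check whether any orders with matching customer_id has qty > 3.
Keep rows where that is true.

2 | Hank ; 8 | Owen ; 10 | Chen ; 13 | Mira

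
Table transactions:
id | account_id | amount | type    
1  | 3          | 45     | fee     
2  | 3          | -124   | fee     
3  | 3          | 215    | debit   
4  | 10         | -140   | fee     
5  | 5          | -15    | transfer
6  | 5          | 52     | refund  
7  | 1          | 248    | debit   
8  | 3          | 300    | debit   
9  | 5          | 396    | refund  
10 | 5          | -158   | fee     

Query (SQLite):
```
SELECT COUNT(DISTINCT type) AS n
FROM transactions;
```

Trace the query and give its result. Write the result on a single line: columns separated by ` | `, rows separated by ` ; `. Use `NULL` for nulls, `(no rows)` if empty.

4

Count distinct non-NULL type values.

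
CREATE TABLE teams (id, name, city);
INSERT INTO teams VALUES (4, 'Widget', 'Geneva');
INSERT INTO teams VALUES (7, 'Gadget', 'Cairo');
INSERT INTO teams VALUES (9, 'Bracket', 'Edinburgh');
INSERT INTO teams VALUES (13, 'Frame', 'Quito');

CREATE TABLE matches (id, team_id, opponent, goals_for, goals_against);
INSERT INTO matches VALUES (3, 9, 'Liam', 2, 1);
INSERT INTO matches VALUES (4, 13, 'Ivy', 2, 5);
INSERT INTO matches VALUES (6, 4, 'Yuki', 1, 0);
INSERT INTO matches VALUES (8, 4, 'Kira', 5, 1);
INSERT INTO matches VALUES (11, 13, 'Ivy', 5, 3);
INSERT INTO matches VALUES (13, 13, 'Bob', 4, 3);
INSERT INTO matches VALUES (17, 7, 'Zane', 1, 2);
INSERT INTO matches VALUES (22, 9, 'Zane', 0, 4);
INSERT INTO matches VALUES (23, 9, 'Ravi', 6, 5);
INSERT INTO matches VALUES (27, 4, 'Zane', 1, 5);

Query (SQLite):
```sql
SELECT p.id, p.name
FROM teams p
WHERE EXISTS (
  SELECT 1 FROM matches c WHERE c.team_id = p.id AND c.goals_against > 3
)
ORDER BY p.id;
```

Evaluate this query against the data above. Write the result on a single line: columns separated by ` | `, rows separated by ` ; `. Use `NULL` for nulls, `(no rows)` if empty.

4 | Widget ; 9 | Bracket ; 13 | Frame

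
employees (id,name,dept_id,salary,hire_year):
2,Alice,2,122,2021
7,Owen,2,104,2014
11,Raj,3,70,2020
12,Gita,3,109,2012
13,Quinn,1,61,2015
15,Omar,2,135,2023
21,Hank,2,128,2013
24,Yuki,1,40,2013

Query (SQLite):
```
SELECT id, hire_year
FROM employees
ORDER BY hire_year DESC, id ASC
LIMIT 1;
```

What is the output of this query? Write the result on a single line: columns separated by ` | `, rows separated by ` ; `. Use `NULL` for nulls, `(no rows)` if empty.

15 | 2023

Sort by hire_year desc, tiebreak id asc: (2023, id=15), (2021, id=2), (2020, id=11), (2015, id=13) …. Take first 1.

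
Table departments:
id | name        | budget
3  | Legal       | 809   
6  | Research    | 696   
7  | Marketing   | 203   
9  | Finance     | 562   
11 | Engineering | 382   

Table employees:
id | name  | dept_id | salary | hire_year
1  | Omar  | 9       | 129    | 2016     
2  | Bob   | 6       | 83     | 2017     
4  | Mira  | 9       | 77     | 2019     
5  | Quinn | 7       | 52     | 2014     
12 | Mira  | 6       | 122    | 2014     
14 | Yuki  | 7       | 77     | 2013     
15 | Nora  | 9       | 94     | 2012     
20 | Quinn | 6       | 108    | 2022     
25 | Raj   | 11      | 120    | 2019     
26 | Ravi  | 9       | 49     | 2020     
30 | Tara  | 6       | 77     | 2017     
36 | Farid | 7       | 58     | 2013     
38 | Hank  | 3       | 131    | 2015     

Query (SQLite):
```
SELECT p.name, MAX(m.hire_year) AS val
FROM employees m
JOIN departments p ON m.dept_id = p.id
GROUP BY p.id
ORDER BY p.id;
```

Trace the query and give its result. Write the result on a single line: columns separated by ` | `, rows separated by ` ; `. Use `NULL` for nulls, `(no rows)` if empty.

Join each employees row to its departments via dept_id.
Group joined rows by departments.id; compute MAX(m.hire_year) per group.
  3: ids {38} → MAX(m.hire_year)=2015
  6: ids {2, 12, 20, 30} → MAX(m.hire_year)=2022
  7: ids {5, 14, 36} → MAX(m.hire_year)=2014
  9: ids {1, 4, 15, 26} → MAX(m.hire_year)=2020
  11: ids {25} → MAX(m.hire_year)=2019

Legal | 2015 ; Research | 2022 ; Marketing | 2014 ; Finance | 2020 ; Engineering | 2019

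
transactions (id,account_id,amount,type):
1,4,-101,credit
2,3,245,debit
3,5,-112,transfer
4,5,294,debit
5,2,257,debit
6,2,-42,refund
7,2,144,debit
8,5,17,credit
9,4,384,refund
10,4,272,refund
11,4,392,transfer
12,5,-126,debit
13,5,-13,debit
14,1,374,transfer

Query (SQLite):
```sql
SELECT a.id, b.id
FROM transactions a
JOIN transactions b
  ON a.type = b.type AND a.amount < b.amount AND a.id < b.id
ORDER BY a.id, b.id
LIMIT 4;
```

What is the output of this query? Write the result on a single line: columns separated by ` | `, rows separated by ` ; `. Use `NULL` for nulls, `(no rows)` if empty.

1 | 8 ; 2 | 4 ; 2 | 5 ; 3 | 11

Pairs (a,b) with same type, a.amount < b.amount, a.id < b.id.
type groups: credit:{1,8} debit:{2,4,5,7,12,13} refund:{6,9,10} transfer:{3,11,14}
Ordered by (a.id, b.id); first 4.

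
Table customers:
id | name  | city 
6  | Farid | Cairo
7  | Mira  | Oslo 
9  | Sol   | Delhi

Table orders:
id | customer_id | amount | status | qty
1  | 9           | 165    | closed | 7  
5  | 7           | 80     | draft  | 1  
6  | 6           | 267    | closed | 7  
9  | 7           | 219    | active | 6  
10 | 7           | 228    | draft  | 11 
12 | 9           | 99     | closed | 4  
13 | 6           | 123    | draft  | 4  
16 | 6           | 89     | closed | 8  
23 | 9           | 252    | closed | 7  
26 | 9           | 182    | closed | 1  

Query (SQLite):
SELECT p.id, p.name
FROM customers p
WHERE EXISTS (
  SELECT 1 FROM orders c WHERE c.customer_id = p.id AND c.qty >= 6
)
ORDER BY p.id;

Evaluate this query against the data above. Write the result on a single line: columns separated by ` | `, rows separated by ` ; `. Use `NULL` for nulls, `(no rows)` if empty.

For each customers row, check whether any orders with matching customer_id has qty >= 6.
Keep rows where that is true.

6 | Farid ; 7 | Mira ; 9 | Sol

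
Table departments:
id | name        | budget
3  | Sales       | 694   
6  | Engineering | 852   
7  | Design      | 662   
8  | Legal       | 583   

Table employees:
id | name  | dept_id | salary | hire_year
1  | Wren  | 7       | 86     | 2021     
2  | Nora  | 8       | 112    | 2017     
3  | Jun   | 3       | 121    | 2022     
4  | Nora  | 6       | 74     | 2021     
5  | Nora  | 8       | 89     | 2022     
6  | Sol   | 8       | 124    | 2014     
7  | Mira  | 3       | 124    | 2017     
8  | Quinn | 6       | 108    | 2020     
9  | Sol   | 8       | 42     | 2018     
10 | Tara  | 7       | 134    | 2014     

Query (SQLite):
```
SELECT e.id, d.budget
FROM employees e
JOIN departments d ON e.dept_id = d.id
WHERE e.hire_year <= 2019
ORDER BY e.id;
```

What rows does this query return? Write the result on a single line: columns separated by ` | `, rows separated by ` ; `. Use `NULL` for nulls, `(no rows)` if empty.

2 | 583 ; 6 | 583 ; 7 | 694 ; 9 | 583 ; 10 | 662

Each employees row matches the departments row where dept_id = departments.id.
Then keep rows with e.hire_year <= 2019.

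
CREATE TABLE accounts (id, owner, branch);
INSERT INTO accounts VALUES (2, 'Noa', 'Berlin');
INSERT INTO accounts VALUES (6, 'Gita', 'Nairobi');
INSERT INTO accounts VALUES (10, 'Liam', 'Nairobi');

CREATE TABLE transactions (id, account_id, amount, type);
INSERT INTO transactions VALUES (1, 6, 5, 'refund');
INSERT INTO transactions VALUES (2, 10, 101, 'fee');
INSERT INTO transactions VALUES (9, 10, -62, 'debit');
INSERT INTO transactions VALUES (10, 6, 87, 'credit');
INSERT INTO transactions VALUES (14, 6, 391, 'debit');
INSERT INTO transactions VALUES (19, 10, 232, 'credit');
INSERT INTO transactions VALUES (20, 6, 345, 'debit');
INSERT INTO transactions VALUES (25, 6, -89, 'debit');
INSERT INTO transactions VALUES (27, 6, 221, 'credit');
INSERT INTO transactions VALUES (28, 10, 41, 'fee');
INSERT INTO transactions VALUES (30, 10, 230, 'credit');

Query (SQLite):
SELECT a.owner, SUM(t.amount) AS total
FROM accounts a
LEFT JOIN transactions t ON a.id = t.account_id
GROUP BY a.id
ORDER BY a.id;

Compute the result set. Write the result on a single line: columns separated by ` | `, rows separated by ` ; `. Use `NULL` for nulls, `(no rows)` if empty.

Noa | NULL ; Gita | 960 ; Liam | 542

LEFT JOIN keeps every accounts row; unmatched ones get NULL for transactions columns.
Group by accounts.id and compute SUM(t.amount). SUM over an all-NULL group is NULL.
  2: ids {—} → SUM(t.amount)=NULL
  6: ids {1, 10, 14, 20, 25, 27} → SUM(t.amount)=960
  10: ids {2, 9, 19, 28, 30} → SUM(t.amount)=542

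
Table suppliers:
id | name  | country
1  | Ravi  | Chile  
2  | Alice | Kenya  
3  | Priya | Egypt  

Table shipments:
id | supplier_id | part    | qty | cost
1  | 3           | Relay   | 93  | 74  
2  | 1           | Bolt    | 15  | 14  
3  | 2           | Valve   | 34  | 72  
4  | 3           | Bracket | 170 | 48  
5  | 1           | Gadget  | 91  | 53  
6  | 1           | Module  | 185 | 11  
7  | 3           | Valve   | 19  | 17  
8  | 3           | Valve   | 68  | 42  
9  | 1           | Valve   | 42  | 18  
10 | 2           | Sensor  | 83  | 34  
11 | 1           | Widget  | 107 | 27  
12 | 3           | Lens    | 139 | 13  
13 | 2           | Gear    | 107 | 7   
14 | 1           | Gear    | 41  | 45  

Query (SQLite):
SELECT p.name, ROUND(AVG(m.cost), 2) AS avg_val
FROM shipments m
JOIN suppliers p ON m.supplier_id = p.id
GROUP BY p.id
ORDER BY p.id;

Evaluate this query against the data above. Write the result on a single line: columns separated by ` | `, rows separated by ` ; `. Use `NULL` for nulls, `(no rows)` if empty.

Join each shipments row to its suppliers via supplier_id.
Group joined rows by suppliers.id; compute ROUND(AVG(m.cost), 2) per group.
  1: ids {2, 5, 6, 9, 11, 14} → ROUND(AVG(m.cost), 2)=28
  2: ids {3, 10, 13} → ROUND(AVG(m.cost), 2)=37.67
  3: ids {1, 4, 7, 8, 12} → ROUND(AVG(m.cost), 2)=38.8

Ravi | 28 ; Alice | 37.67 ; Priya | 38.8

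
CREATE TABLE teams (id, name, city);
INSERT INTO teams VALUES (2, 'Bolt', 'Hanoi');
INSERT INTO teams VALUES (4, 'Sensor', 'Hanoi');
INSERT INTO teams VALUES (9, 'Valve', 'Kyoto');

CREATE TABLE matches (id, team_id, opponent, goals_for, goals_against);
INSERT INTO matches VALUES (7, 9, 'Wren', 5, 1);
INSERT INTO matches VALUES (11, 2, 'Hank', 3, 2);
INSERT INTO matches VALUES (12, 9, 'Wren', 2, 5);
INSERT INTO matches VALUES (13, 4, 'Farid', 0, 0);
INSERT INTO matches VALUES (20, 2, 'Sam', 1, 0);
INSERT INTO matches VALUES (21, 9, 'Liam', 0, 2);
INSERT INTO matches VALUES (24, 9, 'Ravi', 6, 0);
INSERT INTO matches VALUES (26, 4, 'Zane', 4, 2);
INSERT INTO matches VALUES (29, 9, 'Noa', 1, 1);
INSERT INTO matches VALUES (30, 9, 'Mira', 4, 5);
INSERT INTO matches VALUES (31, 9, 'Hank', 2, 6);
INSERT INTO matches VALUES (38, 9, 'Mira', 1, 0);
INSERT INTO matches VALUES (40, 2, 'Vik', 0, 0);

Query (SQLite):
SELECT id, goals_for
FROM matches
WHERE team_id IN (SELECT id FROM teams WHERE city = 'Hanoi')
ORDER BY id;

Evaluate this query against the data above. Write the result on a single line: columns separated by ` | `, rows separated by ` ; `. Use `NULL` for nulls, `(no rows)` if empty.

11 | 3 ; 13 | 0 ; 20 | 1 ; 26 | 4 ; 40 | 0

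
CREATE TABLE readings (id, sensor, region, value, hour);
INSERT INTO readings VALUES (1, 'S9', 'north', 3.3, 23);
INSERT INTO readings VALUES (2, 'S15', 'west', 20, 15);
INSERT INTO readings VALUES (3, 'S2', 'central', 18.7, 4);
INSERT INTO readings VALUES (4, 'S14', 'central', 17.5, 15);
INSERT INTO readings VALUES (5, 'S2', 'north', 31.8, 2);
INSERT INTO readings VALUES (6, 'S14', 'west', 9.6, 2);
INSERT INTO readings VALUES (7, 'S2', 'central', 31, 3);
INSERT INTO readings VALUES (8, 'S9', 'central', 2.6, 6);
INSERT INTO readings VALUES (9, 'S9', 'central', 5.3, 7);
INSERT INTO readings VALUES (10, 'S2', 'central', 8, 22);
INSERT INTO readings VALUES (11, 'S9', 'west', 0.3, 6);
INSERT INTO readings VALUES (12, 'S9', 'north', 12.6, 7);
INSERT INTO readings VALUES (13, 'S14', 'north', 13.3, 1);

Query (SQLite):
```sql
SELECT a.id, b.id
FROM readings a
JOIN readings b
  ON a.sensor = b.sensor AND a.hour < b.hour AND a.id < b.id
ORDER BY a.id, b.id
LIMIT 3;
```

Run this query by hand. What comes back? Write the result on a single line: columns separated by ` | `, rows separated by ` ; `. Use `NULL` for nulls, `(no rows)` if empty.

3 | 10 ; 5 | 7 ; 5 | 10

Pairs (a,b) with same sensor, a.hour < b.hour, a.id < b.id.
sensor groups: S14:{4,6,13} S15:{2} S2:{3,5,7,10} S9:{1,8,9,11,12}
Ordered by (a.id, b.id); first 3.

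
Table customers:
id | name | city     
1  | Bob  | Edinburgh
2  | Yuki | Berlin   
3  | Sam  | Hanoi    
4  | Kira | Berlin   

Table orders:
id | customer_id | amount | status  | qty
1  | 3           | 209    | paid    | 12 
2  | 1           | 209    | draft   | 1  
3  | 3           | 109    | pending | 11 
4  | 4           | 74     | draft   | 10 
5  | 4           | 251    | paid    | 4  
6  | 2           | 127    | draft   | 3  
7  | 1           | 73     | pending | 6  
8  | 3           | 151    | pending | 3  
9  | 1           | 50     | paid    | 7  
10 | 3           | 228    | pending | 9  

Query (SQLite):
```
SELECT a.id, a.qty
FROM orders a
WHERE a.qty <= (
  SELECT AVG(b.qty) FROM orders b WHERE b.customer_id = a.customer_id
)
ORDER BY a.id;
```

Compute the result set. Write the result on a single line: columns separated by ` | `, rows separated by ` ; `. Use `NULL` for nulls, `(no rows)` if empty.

For each orders row a, compute AVG(qty) over rows sharing a.customer_id.
Keep row a if a.qty <= that per-group AVG.
  customer_id=1: AVG(qty) = 4.666667
  customer_id=2: AVG(qty) = 3.0
  customer_id=3: AVG(qty) = 8.75
  customer_id=4: AVG(qty) = 7.0

2 | 1 ; 5 | 4 ; 6 | 3 ; 8 | 3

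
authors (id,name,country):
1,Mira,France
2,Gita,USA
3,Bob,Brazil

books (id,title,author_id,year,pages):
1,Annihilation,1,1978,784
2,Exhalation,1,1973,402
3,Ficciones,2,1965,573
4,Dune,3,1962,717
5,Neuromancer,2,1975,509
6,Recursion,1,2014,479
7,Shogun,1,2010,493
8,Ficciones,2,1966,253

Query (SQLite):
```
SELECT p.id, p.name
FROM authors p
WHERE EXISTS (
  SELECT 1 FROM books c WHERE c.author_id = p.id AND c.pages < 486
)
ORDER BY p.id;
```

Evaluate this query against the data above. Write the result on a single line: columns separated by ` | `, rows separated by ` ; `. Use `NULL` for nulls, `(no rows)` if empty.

For each authors row, check whether any books with matching author_id has pages < 486.
Keep rows where that is true.

1 | Mira ; 2 | Gita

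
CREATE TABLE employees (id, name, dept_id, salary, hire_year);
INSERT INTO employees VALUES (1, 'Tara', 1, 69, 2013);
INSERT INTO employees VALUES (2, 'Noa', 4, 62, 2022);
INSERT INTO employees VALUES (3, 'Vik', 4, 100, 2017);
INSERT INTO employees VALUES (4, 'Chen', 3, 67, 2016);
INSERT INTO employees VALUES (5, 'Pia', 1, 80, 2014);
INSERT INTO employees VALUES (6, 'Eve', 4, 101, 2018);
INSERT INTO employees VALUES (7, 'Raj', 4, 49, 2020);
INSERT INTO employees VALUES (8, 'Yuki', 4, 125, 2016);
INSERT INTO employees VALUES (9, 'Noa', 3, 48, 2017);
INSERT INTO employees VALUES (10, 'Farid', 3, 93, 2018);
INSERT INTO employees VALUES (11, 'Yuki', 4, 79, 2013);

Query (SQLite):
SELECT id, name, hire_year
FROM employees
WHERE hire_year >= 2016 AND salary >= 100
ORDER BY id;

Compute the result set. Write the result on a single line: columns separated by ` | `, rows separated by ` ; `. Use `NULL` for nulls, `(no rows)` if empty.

3 | Vik | 2017 ; 6 | Eve | 2018 ; 8 | Yuki | 2016

hire_year >= 2016: ids {2, 3, 4, 6, 7, 8, 9, 10}
salary >= 100: ids {3, 6, 8}
Combine with AND.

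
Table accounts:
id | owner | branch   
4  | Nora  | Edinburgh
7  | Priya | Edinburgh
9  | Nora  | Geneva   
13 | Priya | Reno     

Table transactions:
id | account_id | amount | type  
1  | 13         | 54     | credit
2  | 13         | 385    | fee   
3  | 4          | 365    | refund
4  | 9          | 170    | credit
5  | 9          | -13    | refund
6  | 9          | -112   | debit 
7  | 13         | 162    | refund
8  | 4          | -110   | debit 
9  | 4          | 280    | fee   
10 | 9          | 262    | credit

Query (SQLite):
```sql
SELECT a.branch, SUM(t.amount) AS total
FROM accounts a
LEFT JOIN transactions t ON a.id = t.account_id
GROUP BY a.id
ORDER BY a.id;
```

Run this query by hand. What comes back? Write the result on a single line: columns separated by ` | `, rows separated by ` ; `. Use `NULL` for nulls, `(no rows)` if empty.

LEFT JOIN keeps every accounts row; unmatched ones get NULL for transactions columns.
Group by accounts.id and compute SUM(t.amount). SUM over an all-NULL group is NULL.
  4: ids {3, 8, 9} → SUM(t.amount)=535
  7: ids {—} → SUM(t.amount)=NULL
  9: ids {4, 5, 6, 10} → SUM(t.amount)=307
  13: ids {1, 2, 7} → SUM(t.amount)=601

Edinburgh | 535 ; Edinburgh | NULL ; Geneva | 307 ; Reno | 601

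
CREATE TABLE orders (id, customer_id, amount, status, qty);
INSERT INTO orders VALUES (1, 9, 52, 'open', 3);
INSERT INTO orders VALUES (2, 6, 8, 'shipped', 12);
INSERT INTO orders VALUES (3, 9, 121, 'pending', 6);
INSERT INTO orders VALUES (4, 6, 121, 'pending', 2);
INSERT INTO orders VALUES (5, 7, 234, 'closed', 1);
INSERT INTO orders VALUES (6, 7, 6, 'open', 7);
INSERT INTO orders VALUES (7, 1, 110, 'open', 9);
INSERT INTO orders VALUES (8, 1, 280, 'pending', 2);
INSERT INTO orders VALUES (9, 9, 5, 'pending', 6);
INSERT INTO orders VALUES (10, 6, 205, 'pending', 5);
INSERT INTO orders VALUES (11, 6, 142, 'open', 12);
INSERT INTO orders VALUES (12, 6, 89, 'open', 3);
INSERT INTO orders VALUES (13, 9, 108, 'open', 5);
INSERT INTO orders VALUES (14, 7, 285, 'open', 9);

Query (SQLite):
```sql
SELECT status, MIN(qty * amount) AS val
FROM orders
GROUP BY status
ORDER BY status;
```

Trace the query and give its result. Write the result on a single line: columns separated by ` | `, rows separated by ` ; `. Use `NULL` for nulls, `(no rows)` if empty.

For each row compute qty * amount.
Group by status; take MIN of the expression per group.
  closed: ids {5} → MIN(qty * amount)=234
  open: ids {1, 6, 7, 11, 12, 13, 14} → MIN(qty * amount)=42
  pending: ids {3, 4, 8, 9, 10} → MIN(qty * amount)=30
  shipped: ids {2} → MIN(qty * amount)=96

closed | 234 ; open | 42 ; pending | 30 ; shipped | 96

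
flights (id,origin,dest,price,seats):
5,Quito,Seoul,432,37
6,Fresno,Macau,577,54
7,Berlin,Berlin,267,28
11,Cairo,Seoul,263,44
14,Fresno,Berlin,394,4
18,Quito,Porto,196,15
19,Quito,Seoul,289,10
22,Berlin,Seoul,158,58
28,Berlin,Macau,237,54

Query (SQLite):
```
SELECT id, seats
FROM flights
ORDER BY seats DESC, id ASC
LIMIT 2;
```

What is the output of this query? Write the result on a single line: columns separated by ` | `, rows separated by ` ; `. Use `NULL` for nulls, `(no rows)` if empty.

Sort by seats desc, tiebreak id asc: (58, id=22), (54, id=6), (54, id=28), (44, id=11), (37, id=5) …. Take first 2.

22 | 58 ; 6 | 54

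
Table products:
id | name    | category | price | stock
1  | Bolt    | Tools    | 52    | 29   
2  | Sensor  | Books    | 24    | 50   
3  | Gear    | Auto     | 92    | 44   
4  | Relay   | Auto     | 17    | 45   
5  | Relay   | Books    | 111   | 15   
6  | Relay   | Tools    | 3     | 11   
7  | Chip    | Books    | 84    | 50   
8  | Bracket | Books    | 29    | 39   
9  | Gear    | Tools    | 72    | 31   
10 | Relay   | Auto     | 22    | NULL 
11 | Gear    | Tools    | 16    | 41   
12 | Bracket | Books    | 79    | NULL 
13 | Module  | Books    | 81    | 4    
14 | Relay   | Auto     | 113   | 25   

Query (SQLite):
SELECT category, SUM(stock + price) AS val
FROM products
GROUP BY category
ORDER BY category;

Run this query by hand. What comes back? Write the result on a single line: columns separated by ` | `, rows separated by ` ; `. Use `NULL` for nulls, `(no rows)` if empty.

For each row compute stock + price.
Group by category; take SUM of the expression per group.
  Auto: ids {3, 4, 10, 14} → SUM(stock + price)=336
  Books: ids {2, 5, 7, 8, 12, 13} → SUM(stock + price)=487
  Tools: ids {1, 6, 9, 11} → SUM(stock + price)=255

Auto | 336 ; Books | 487 ; Tools | 255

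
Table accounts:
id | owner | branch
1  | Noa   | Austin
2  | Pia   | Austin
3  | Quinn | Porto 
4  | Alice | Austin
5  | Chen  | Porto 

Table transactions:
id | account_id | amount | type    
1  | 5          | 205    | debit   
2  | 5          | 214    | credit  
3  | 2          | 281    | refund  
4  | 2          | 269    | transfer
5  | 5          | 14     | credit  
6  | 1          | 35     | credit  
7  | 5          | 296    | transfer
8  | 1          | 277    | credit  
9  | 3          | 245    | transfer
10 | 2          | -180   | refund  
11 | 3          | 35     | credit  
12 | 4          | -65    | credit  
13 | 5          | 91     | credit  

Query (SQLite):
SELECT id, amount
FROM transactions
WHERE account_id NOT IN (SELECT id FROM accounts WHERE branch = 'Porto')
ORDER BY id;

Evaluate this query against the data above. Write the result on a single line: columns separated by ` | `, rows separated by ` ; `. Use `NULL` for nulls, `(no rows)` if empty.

3 | 281 ; 4 | 269 ; 6 | 35 ; 8 | 277 ; 10 | -180 ; 12 | -65

Inner query: accounts.id where branch = 'Porto'.
Outer: keep transactions rows whose account_id is not in that set.
Inner query → {3, 5}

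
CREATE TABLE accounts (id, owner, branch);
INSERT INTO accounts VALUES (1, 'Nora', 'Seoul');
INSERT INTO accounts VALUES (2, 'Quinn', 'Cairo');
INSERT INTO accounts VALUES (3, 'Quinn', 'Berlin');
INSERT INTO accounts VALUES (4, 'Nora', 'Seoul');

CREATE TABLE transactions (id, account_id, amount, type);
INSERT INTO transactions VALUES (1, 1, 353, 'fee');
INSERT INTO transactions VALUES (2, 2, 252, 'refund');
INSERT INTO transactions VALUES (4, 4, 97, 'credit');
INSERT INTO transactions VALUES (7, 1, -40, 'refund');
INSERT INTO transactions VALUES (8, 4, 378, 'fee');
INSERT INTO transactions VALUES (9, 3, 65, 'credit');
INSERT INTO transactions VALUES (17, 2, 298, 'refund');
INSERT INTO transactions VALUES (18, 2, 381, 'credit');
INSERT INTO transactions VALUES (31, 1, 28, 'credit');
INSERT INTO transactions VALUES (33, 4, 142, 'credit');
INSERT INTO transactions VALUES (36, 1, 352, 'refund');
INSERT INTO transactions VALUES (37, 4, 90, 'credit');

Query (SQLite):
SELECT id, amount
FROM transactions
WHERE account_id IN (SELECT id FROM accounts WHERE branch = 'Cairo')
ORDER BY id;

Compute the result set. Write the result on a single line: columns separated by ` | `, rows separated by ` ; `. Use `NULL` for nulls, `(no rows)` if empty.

2 | 252 ; 17 | 298 ; 18 | 381

Inner query: accounts.id where branch = 'Cairo'.
Outer: keep transactions rows whose account_id is in that set.
Inner query → {2}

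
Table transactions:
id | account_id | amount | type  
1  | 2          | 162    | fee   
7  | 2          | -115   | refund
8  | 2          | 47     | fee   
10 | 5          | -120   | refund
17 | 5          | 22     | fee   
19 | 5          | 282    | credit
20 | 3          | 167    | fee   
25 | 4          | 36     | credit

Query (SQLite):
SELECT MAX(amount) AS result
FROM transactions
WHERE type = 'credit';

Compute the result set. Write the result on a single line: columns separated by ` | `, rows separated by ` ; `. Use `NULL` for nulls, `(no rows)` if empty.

Rows where type='credit' → amount values: [282, 36].
MAX of non-NULL values = 282.

282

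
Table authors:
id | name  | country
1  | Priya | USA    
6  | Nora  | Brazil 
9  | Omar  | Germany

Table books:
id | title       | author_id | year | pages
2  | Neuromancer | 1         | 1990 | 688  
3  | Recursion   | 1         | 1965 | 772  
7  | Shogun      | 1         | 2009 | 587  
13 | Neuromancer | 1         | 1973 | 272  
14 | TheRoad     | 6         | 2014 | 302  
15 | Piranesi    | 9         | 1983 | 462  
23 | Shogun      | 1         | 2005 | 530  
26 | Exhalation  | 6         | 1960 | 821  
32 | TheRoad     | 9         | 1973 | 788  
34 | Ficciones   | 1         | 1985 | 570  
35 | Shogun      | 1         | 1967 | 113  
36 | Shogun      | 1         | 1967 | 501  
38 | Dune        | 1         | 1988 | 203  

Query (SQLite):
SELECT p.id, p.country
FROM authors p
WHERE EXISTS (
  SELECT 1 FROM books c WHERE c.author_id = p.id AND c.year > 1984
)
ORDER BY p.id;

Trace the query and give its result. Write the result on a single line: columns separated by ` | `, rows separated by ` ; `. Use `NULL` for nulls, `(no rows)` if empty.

1 | USA ; 6 | Brazil

For each authors row, check whether any books with matching author_id has year > 1984.
Keep rows where that is true.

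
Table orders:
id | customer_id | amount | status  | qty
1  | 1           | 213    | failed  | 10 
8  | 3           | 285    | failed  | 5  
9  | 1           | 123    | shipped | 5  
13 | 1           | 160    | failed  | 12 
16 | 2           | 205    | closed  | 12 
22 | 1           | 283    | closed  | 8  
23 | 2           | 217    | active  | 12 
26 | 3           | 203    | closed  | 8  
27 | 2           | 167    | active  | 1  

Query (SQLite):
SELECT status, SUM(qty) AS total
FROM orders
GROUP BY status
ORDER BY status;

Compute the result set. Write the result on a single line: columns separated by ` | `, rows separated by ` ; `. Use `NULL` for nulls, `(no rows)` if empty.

active | 13 ; closed | 28 ; failed | 27 ; shipped | 5

Partition orders by status; compute SUM(qty) within each group.
  active: ids {23, 27} → SUM(qty)=13
  closed: ids {16, 22, 26} → SUM(qty)=28
  failed: ids {1, 8, 13} → SUM(qty)=27
  shipped: ids {9} → SUM(qty)=5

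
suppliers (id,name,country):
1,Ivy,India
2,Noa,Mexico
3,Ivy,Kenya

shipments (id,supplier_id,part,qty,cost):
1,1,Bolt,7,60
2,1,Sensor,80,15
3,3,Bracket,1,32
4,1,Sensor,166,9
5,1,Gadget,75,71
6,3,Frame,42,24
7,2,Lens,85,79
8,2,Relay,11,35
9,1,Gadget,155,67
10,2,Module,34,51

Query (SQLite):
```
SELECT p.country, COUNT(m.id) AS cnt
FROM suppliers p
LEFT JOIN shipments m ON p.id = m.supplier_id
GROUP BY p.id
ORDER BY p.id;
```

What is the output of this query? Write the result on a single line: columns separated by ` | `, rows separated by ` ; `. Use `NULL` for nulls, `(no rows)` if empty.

India | 5 ; Mexico | 3 ; Kenya | 2

LEFT JOIN keeps every suppliers row; unmatched ones get NULL for shipments columns.
Group by suppliers.id and compute COUNT(m.id). COUNT(col) of an all-NULL group is 0.
  1: ids {1, 2, 4, 5, 9} → COUNT(m.id)=5
  2: ids {7, 8, 10} → COUNT(m.id)=3
  3: ids {3, 6} → COUNT(m.id)=2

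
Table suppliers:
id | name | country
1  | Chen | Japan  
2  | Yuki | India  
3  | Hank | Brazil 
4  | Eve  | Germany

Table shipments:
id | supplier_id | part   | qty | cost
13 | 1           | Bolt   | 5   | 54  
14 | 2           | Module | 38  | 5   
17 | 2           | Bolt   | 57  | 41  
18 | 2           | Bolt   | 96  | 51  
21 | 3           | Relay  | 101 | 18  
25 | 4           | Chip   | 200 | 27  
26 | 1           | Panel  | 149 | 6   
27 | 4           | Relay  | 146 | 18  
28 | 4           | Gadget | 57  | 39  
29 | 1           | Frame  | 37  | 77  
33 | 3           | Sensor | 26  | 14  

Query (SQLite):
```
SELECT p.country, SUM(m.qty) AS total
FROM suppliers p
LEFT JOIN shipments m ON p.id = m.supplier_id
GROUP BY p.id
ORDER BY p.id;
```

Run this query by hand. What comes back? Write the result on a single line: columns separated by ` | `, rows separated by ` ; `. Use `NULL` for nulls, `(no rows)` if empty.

LEFT JOIN keeps every suppliers row; unmatched ones get NULL for shipments columns.
Group by suppliers.id and compute SUM(m.qty). SUM over an all-NULL group is NULL.
  1: ids {13, 26, 29} → SUM(m.qty)=191
  2: ids {14, 17, 18} → SUM(m.qty)=191
  3: ids {21, 33} → SUM(m.qty)=127
  4: ids {25, 27, 28} → SUM(m.qty)=403

Japan | 191 ; India | 191 ; Brazil | 127 ; Germany | 403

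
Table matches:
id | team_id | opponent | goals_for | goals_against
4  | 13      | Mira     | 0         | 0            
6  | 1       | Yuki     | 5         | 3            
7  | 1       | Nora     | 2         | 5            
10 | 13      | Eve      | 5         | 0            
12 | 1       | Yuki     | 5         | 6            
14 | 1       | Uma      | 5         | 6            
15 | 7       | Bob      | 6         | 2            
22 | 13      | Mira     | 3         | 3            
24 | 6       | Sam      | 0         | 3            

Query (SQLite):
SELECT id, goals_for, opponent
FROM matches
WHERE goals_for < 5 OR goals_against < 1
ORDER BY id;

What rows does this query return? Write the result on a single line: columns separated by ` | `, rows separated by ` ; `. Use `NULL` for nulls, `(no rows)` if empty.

4 | 0 | Mira ; 7 | 2 | Nora ; 10 | 5 | Eve ; 22 | 3 | Mira ; 24 | 0 | Sam

goals_for < 5: ids {4, 7, 22, 24}
goals_against < 1: ids {4, 10}
Combine with OR.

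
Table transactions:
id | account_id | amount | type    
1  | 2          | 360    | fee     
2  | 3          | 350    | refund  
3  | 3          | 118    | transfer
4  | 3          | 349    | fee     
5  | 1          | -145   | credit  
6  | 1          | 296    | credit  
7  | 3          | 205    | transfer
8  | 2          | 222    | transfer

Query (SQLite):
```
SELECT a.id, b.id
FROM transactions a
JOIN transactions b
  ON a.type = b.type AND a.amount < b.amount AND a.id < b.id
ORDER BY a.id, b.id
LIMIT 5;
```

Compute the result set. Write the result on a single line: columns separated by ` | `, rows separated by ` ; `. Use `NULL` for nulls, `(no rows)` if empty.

Pairs (a,b) with same type, a.amount < b.amount, a.id < b.id.
type groups: credit:{5,6} fee:{1,4} refund:{2} transfer:{3,7,8}
Ordered by (a.id, b.id); first 5.

3 | 7 ; 3 | 8 ; 5 | 6 ; 7 | 8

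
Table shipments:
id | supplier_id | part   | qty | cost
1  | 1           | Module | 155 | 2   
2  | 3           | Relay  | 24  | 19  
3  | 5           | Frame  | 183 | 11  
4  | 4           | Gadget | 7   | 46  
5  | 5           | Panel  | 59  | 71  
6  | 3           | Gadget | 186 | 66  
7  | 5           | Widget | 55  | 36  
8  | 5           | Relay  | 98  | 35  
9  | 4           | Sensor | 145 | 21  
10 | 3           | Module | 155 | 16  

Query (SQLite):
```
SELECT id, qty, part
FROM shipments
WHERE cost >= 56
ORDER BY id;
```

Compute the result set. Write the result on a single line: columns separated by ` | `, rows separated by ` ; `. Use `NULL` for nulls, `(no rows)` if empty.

cost >= 56: ids {5, 6}

5 | 59 | Panel ; 6 | 186 | Gadget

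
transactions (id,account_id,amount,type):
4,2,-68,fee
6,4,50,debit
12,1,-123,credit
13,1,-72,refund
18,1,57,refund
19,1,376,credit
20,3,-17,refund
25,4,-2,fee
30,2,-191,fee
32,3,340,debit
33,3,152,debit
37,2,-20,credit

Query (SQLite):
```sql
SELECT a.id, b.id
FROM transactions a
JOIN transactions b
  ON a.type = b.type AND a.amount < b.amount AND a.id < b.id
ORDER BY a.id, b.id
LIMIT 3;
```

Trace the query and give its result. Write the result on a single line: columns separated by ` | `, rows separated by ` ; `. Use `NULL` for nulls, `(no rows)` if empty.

Pairs (a,b) with same type, a.amount < b.amount, a.id < b.id.
type groups: credit:{12,19,37} debit:{6,32,33} fee:{4,25,30} refund:{13,18,20}
Ordered by (a.id, b.id); first 3.

4 | 25 ; 6 | 32 ; 6 | 33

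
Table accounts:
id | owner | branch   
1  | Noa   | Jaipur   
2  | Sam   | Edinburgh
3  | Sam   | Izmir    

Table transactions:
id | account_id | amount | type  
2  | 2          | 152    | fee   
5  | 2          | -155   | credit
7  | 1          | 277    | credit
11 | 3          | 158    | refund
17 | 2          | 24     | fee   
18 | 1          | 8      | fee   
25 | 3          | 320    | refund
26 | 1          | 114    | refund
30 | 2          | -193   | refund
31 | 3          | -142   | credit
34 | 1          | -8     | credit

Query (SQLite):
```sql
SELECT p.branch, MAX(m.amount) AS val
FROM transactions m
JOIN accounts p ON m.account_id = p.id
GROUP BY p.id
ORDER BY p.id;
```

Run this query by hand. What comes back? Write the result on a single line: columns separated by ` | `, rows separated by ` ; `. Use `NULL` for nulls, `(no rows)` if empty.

Join each transactions row to its accounts via account_id.
Group joined rows by accounts.id; compute MAX(m.amount) per group.
  1: ids {7, 18, 26, 34} → MAX(m.amount)=277
  2: ids {2, 5, 17, 30} → MAX(m.amount)=152
  3: ids {11, 25, 31} → MAX(m.amount)=320

Jaipur | 277 ; Edinburgh | 152 ; Izmir | 320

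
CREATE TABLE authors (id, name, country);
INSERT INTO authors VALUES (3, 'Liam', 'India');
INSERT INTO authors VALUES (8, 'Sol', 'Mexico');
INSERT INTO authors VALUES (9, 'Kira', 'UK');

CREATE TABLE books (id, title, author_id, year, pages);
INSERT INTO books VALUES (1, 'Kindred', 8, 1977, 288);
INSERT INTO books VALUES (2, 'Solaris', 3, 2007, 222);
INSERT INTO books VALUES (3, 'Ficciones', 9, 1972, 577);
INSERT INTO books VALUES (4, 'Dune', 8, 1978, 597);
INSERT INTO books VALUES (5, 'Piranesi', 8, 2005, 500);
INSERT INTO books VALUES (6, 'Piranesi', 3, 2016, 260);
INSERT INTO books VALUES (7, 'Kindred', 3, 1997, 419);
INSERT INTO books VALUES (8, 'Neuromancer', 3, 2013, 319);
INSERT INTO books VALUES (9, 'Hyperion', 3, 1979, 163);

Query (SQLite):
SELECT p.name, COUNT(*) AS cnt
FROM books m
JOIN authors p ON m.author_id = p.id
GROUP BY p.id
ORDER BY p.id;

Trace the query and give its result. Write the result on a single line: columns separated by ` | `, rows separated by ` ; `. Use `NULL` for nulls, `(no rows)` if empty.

Join each books row to its authors via author_id.
Group joined rows by authors.id; compute COUNT(*) per group.
  3: ids {2, 6, 7, 8, 9} → COUNT(*)=5
  8: ids {1, 4, 5} → COUNT(*)=3
  9: ids {3} → COUNT(*)=1

Liam | 5 ; Sol | 3 ; Kira | 1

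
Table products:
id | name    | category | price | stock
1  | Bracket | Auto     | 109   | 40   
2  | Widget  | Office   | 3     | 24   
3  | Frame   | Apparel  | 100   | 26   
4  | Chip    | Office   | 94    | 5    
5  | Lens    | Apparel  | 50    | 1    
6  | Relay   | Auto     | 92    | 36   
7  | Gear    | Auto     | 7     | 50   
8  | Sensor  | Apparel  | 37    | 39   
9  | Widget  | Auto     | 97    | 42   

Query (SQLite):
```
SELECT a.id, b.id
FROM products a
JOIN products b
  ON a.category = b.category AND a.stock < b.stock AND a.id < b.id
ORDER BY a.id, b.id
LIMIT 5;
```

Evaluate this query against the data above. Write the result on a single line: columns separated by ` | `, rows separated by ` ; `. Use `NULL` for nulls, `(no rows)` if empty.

Pairs (a,b) with same category, a.stock < b.stock, a.id < b.id.
category groups: Apparel:{3,5,8} Auto:{1,6,7,9} Office:{2,4}
Ordered by (a.id, b.id); first 5.

1 | 7 ; 1 | 9 ; 3 | 8 ; 5 | 8 ; 6 | 7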